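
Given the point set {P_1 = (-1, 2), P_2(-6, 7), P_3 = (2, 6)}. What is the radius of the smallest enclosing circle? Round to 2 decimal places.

4.07

Side lengths²: P_1P_2² = 50, P_1P_3² = 25, P_2P_3² = 65.
Since P_2P_3² = 65 < 50 + 25 = 75, the triangle is acute, so the smallest enclosing circle is the circumcircle.
Circumcentre = (-29/14, 83/14), r² = 1625/98.
r = √(1625/98) ≈ 4.07.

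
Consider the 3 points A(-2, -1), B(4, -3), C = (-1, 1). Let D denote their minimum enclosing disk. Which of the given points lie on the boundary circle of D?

A, B, C

Side lengths²: AB² = 40, AC² = 5, BC² = 41.
Since BC² = 41 < 40 + 5 = 45, the triangle is acute, so the smallest enclosing circle is the circumcircle.
Circumcentre = (17/14, -19/14), r² = 1025/98.
The points at distance exactly r from the centre are A, B, C — 3 points.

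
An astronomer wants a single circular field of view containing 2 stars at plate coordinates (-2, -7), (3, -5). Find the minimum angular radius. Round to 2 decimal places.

The smallest circle enclosing two points has them as diameter endpoints.
Centre = midpoint = (0.5, -6); r² = |(-2, -7)−(3, -5)|²/4 = 29/4 = 7.25.
r = √(7.25) ≈ 2.69.

2.69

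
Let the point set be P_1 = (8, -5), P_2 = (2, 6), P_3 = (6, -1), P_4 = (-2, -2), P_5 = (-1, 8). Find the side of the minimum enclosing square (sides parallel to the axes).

13

The bounding box has width 10 and height 13.
An axis-aligned square enclosing the set must have side ≥ max(width, height).
So the minimum side is max(10, 13) = 13.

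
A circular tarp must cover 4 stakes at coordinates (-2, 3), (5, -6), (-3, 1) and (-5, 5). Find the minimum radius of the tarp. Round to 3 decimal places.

7.433

By Welzl's lemma the MEC is supported by two points (diametrically opposite) or three points (on a circumcircle).
The farthest pair is (5, -6)–(-5, 5) with squared distance 221. The circle on this segment as diameter has centre (0, -0.5) and r² = 221/4 = 55.25.
Check (-2, 3): distance² to centre = 16.25 ≤ 55.25, so it lies inside.
All remaining points lie in this disk, and no smaller disk contains both endpoints, so this is the minimum enclosing circle.
r = √(55.25) ≈ 7.433.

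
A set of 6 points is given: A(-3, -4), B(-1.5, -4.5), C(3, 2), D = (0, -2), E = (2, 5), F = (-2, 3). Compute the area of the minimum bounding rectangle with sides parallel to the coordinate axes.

57

x ranges over [-3, 3], width 6.
y ranges over [-4.5, 5], height 9.5.
Area = 6 × 9.5 = 57.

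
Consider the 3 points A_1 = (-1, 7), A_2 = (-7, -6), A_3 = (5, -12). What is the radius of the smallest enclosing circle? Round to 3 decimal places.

Side lengths²: A_1A_2² = 205, A_1A_3² = 397, A_2A_3² = 180.
Since A_1A_3² = 397 ≥ 205 + 180 = 385, the angle opposite A_1A_3 is not acute, so the smallest enclosing circle has A_1A_3 as diameter.
Centre = midpoint of A_1A_3 = (2, -2.5), r² = 397/4 = 99.25.
r = √(99.25) ≈ 9.962.

9.962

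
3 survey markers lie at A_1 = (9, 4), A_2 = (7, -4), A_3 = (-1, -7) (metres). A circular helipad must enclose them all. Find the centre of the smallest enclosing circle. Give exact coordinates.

(4, -1.5)

Side lengths²: A_1A_2² = 68, A_1A_3² = 221, A_2A_3² = 73.
Since A_1A_3² = 221 ≥ 73 + 68 = 141, the angle opposite A_1A_3 is not acute, so the smallest enclosing circle has A_1A_3 as diameter.
Centre = midpoint of A_1A_3 = (4, -1.5), r² = 221/4 = 55.25.
Centre = (4, -1.5).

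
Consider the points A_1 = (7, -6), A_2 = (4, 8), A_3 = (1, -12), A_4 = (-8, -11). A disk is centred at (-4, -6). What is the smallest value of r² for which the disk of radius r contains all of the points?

The required radius is the distance from (-4, -6) to the farthest point.
Squared distances: 121, 260, 61, 41.
Maximum is 260, attained at A_2.

260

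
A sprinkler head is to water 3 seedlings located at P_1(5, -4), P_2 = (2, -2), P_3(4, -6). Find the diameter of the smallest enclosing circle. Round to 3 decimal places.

Side lengths²: P_1P_2² = 13, P_1P_3² = 5, P_2P_3² = 20.
Since P_2P_3² = 20 ≥ 13 + 5 = 18, the angle opposite P_2P_3 is not acute, so the smallest enclosing circle has P_2P_3 as diameter.
Centre = midpoint of P_2P_3 = (3, -4), r² = 20/4 = 5.
Diameter = 2r = 2√5 ≈ 4.472.

4.472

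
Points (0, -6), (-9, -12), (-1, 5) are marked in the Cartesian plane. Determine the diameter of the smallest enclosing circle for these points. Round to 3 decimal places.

18.788

Call the three points A, B, C in the order given.
Side lengths²: AB² = 117, AC² = 122, BC² = 353.
Since BC² = 353 ≥ 122 + 117 = 239, the angle opposite BC is not acute, so the smallest enclosing circle has BC as diameter.
Centre = midpoint of BC = (-5, -3.5), r² = 353/4 = 88.25.
Diameter = 2r = 2√(88.25) ≈ 18.788.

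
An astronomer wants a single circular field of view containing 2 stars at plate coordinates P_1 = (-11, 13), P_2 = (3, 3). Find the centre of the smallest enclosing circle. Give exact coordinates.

The smallest circle enclosing two points has them as diameter endpoints.
Centre = midpoint = (-4, 8); r² = |P_1P_2|²/4 = 296/4 = 74.
Centre = (-4, 8).

(-4, 8)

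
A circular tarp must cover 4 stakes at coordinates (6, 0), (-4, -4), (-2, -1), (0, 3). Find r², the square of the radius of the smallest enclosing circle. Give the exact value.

29

The minimum enclosing circle of a finite set is fixed by two of the points (as a diameter) or three (as a circumcircle).
The farthest pair is (6, 0)–(-4, -4) with squared distance 116. The circle on this segment as diameter has centre (1, -2) and r² = 116/4 = 29.
Check (-2, -1): distance² to centre = 10 ≤ 29, so it lies inside.
All remaining points lie in this disk, and no smaller disk contains both endpoints, so this is the minimum enclosing circle.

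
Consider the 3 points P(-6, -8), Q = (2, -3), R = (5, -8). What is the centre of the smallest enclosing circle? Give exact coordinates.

(-0.5, -7.9)

Side lengths²: PQ² = 89, PR² = 121, QR² = 34.
Since PR² = 121 < 89 + 34 = 123, the triangle is acute, so the smallest enclosing circle is the circumcircle.
Circumcentre = (-0.5, -7.9), r² = 30.26.
Centre = (-0.5, -7.9).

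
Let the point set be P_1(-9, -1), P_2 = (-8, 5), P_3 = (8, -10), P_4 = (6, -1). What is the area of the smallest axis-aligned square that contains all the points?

289

The bounding box has width 17 and height 15.
An axis-aligned square enclosing the set must have side ≥ max(width, height).
So the minimum side is max(17, 15) = 17.
Area = 17² = 289.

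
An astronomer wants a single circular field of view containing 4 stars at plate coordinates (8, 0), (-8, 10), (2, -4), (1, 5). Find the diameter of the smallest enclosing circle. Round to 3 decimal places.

18.868

The farthest pair is (8, 0)–(-8, 10) with squared distance 356. The circle on this segment as diameter has centre (0, 5) and r² = 356/4 = 89.
Check (2, -4): distance² to centre = 85 ≤ 89, so it lies inside.
All remaining points lie in this disk, and no smaller disk contains both endpoints, so this is the minimum enclosing circle.
Diameter = 2r = 2√89 ≈ 18.868.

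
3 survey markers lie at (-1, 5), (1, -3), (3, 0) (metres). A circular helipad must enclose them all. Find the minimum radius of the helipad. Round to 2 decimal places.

4.12

Call the three points A, B, C in the order given.
Side lengths²: AB² = 68, AC² = 41, BC² = 13.
Since AB² = 68 ≥ 41 + 13 = 54, the angle opposite AB is not acute, so the smallest enclosing circle has AB as diameter.
Centre = midpoint of AB = (0, 1), r² = 68/4 = 17.
r = √17 ≈ 4.12.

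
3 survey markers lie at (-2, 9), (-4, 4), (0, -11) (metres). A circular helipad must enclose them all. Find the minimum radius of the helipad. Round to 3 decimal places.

Call the three points A, B, C in the order given.
Side lengths²: AB² = 29, AC² = 404, BC² = 241.
Since AC² = 404 ≥ 241 + 29 = 270, the angle opposite AC is not acute, so the smallest enclosing circle has AC as diameter.
Centre = midpoint of AC = (-1, -1), r² = 404/4 = 101.
r = √101 ≈ 10.050.

10.050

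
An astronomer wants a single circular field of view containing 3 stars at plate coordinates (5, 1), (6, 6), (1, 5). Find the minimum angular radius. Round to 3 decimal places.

3.064

Call the three points A, B, C in the order given.
Side lengths²: AB² = 26, AC² = 32, BC² = 26.
Since AC² = 32 < 26 + 26 = 52, the triangle is acute, so the smallest enclosing circle is the circumcircle.
Circumcentre = (23/6, 23/6), r² = 169/18.
r = √(169/18) ≈ 3.064.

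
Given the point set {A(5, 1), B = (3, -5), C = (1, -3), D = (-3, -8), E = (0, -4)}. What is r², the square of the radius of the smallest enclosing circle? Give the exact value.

36.25

The minimum enclosing circle of a finite set is fixed by two of the points (as a diameter) or three (as a circumcircle).
The farthest pair is A–D with squared distance 145. The circle on this segment as diameter has centre (1, -3.5) and r² = 145/4 = 36.25.
Check B: distance² to centre = 6.25 ≤ 36.25, so it lies inside.
All remaining points lie in this disk, and no smaller disk contains both endpoints, so this is the minimum enclosing circle.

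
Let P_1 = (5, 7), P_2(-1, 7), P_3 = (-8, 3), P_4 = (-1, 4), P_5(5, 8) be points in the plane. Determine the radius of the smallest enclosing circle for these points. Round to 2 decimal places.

The minimum enclosing circle of a finite set is fixed by two of the points (as a diameter) or three (as a circumcircle).
The farthest pair is P_3–P_5 with squared distance 194. The circle on this segment as diameter has centre (-1.5, 5.5) and r² = 194/4 = 48.5.
Check P_1: distance² to centre = 44.5 ≤ 48.5, so it lies inside.
All remaining points lie in this disk, and no smaller disk contains both endpoints, so this is the minimum enclosing circle.
r = √(48.5) ≈ 6.96.

6.96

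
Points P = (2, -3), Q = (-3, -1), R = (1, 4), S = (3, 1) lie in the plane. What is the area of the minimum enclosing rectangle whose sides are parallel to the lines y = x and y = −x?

In coordinates u = x + y, v = x − y the rectangle is axis-aligned; the map (x,y)→(u,v) scales areas by 2.
u-values: -1, -4, 5, 4; range = 5 − (-4) = 9.
v-values: 5, -2, -3, 2; range = 5 − (-3) = 8.
Area = (9 × 8) / 2 = 36.

36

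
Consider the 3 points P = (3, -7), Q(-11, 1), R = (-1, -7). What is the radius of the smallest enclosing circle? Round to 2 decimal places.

8.06

Side lengths²: PQ² = 260, PR² = 16, QR² = 164.
Since PQ² = 260 ≥ 164 + 16 = 180, the angle opposite PQ is not acute, so the smallest enclosing circle has PQ as diameter.
Centre = midpoint of PQ = (-4, -3), r² = 260/4 = 65.
r = √65 ≈ 8.06.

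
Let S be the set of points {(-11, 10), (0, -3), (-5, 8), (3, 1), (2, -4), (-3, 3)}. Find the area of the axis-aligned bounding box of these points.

x ranges over [-11, 3], width 14.
y ranges over [-4, 10], height 14.
Area = 14 × 14 = 196.

196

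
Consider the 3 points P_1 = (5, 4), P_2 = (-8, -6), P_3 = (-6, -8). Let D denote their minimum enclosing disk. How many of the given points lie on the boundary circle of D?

3

Side lengths²: P_1P_2² = 269, P_1P_3² = 265, P_2P_3² = 8.
Since P_1P_2² = 269 < 265 + 8 = 273, the triangle is acute, so the smallest enclosing circle is the circumcircle.
Circumcentre = (-59/46, -59/46), r² = 71285/1058.
The points at distance exactly r from the centre are P_1, P_2, P_3 — 3 points.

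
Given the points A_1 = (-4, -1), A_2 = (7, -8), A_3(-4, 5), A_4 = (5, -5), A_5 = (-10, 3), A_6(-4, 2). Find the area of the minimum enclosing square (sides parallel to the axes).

The bounding box has width 17 and height 13.
An axis-aligned square enclosing the set must have side ≥ max(width, height).
So the minimum side is max(17, 13) = 17.
Area = 17² = 289.

289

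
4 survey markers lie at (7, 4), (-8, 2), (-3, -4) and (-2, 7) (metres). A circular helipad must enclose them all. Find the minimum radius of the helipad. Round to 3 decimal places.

7.566

By Welzl's lemma the MEC is supported by two points (diametrically opposite) or three points (on a circumcircle).
The farthest pair is (7, 4)–(-8, 2) with squared distance 229. The circle on this segment as diameter has centre (-0.5, 3) and r² = 229/4 = 57.25.
Check (-3, -4): distance² to centre = 55.25 ≤ 57.25, so it lies inside.
All remaining points lie in this disk, and no smaller disk contains both endpoints, so this is the minimum enclosing circle.
r = √(57.25) ≈ 7.566.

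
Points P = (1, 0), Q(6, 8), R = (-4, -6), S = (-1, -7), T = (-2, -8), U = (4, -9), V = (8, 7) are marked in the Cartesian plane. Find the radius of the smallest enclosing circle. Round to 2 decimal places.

By Welzl's lemma the MEC is supported by two points (diametrically opposite) or three points (on a circumcircle).
The farthest pair is T–V with squared distance 325. The circle on this segment as diameter has centre (3, -0.5) and r² = 325/4 = 81.25.
Check P: distance² to centre = 4.25 ≤ 81.25, so it lies inside.
All remaining points lie in this disk, and no smaller disk contains both endpoints, so this is the minimum enclosing circle.
r = √(81.25) ≈ 9.01.

9.01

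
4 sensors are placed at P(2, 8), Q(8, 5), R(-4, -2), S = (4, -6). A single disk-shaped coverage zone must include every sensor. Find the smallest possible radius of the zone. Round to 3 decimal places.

The minimum enclosing circle of a finite set is fixed by two of the points (as a diameter) or three (as a circumcircle).
The minimum enclosing circle is determined by three boundary points: P, R, S.
Their circumcentre is (32/13, 12/13) with r² = 8500/169.
The farthest remaining point Q is at distance² 7993/169 ≤ 8500/169.
r = √(8500/169) ≈ 7.092.

7.092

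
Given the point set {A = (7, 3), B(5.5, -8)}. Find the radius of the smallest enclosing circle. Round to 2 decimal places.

The smallest circle enclosing two points has them as diameter endpoints.
Centre = midpoint = (6.25, -2.5); r² = |AB|²/4 = 123.25/4 = 30.8125.
r = √(30.8125) ≈ 5.55.

5.55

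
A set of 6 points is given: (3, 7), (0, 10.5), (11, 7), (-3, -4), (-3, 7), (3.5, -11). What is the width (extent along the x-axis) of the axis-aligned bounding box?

14

max x = 11, min x = -3, so width = 14.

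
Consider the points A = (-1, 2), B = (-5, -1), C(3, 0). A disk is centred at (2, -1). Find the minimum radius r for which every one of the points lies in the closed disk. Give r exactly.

The required radius is the distance from (2, -1) to the farthest point.
Squared distances: 18, 49, 2.
Maximum is 49, attained at B.
r = √49 = 7.

7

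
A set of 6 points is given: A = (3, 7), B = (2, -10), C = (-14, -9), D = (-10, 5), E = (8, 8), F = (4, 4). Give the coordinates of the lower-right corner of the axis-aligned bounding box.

(8, -10)

x-range [-14, 8], y-range [-10, 8].
The lower-right corner is (8, -10).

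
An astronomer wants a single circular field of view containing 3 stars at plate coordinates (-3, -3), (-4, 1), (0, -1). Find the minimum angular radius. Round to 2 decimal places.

2.37

Call the three points A, B, C in the order given.
Side lengths²: AB² = 17, AC² = 13, BC² = 20.
Since BC² = 20 < 17 + 13 = 30, the triangle is acute, so the smallest enclosing circle is the circumcircle.
Circumcentre = (-33/14, -5/7), r² = 1105/196.
r = √(1105/196) ≈ 2.37.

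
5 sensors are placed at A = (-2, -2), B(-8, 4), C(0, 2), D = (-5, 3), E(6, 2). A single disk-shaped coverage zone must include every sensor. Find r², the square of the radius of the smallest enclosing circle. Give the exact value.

50

A smallest enclosing disk is always determined by at most three of the input points on its boundary.
The farthest pair is B–E with squared distance 200. The circle on this segment as diameter has centre (-1, 3) and r² = 200/4 = 50.
Check A: distance² to centre = 26 ≤ 50, so it lies inside.
All remaining points lie in this disk, and no smaller disk contains both endpoints, so this is the minimum enclosing circle.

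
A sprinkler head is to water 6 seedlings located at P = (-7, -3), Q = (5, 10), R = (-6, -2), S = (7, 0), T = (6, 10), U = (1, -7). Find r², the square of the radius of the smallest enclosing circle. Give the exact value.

785/9

The minimum enclosing circle is determined by three boundary points: P, T, U.
Their circumcentre is (2/3, 7/3) with r² = 785/9.
The farthest remaining point Q is at distance² 698/9 ≤ 785/9.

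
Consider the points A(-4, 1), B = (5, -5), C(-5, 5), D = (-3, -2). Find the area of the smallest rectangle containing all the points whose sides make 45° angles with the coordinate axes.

50

In coordinates u = x + y, v = x − y the rectangle is axis-aligned; the map (x,y)→(u,v) scales areas by 2.
u-values: -3, 0, 0, -5; range = 0 − (-5) = 5.
v-values: -5, 10, -10, -1; range = 10 − (-10) = 20.
Area = (5 × 20) / 2 = 50.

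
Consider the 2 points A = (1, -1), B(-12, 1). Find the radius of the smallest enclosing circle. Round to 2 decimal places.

The smallest circle enclosing two points has them as diameter endpoints.
Centre = midpoint = (-5.5, 0); r² = |AB|²/4 = 173/4 = 43.25.
r = √(43.25) ≈ 6.58.

6.58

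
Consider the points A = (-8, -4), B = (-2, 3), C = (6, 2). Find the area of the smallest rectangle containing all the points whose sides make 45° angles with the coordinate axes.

90

In coordinates u = x + y, v = x − y the rectangle is axis-aligned; the map (x,y)→(u,v) scales areas by 2.
u-values: -12, 1, 8; range = 8 − (-12) = 20.
v-values: -4, -5, 4; range = 4 − (-5) = 9.
Area = (20 × 9) / 2 = 90.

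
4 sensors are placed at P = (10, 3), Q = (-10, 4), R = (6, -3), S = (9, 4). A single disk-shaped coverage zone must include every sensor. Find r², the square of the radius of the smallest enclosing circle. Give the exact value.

A smallest enclosing disk is always determined by at most three of the input points on its boundary.
The farthest pair is P–Q with squared distance 401. The circle on this segment as diameter has centre (0, 3.5) and r² = 401/4 = 100.25.
Check R: distance² to centre = 78.25 ≤ 100.25, so it lies inside.
All remaining points lie in this disk, and no smaller disk contains both endpoints, so this is the minimum enclosing circle.

100.25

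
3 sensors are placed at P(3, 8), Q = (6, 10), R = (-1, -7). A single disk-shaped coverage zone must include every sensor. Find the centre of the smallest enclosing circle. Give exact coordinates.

(2.5, 1.5)

Side lengths²: PQ² = 13, PR² = 241, QR² = 338.
Since QR² = 338 ≥ 241 + 13 = 254, the angle opposite QR is not acute, so the smallest enclosing circle has QR as diameter.
Centre = midpoint of QR = (2.5, 1.5), r² = 338/4 = 84.5.
Centre = (2.5, 1.5).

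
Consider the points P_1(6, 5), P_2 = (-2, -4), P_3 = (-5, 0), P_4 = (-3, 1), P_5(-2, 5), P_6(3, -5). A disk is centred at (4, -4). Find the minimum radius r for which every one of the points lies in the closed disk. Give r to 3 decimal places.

10.817

The required radius is the distance from (4, -4) to the farthest point.
Squared distances: 85, 36, 97, 74, 117, 2.
Maximum is 117, attained at P_5.
r = √117 ≈ 10.817.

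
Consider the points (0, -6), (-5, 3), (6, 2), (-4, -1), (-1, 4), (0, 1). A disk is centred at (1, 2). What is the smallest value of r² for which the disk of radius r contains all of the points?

The required radius is the distance from (1, 2) to the farthest point.
Squared distances: 65, 37, 25, 34, 8, 2.
Maximum is 65, attained at (0, -6).

65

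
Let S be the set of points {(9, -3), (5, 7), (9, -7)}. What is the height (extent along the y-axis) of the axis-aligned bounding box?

14

max y = 7, min y = -7, so height = 14.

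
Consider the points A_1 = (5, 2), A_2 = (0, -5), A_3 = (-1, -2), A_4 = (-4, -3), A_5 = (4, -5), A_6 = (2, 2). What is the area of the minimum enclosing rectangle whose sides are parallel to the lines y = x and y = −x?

In coordinates u = x + y, v = x − y the rectangle is axis-aligned; the map (x,y)→(u,v) scales areas by 2.
u-values: 7, -5, -3, -7, -1, 4; range = 7 − (-7) = 14.
v-values: 3, 5, 1, -1, 9, 0; range = 9 − (-1) = 10.
Area = (14 × 10) / 2 = 70.

70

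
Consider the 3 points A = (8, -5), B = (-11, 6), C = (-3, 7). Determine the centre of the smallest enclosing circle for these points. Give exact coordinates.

(-1.5, 0.5)

Side lengths²: AB² = 482, AC² = 265, BC² = 65.
Since AB² = 482 ≥ 265 + 65 = 330, the angle opposite AB is not acute, so the smallest enclosing circle has AB as diameter.
Centre = midpoint of AB = (-1.5, 0.5), r² = 482/4 = 120.5.
Centre = (-1.5, 0.5).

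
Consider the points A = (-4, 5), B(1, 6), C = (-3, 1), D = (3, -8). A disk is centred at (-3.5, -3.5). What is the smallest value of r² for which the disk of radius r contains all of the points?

110.5

The required radius is the distance from (-3.5, -3.5) to the farthest point.
Squared distances: 72.5, 110.5, 20.5, 62.5.
Maximum is 110.5, attained at B.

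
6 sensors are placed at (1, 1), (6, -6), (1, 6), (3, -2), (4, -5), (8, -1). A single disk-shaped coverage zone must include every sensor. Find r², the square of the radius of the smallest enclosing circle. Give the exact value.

By Welzl's lemma the MEC is supported by two points (diametrically opposite) or three points (on a circumcircle).
The farthest pair is (6, -6)–(1, 6) with squared distance 169. The circle on this segment as diameter has centre (3.5, 0) and r² = 169/4 = 42.25.
Check (1, 1): distance² to centre = 7.25 ≤ 42.25, so it lies inside.
All remaining points lie in this disk, and no smaller disk contains both endpoints, so this is the minimum enclosing circle.

42.25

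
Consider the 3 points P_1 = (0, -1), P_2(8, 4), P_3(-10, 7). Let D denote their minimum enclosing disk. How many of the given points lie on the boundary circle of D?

Side lengths²: P_1P_2² = 89, P_1P_3² = 164, P_2P_3² = 333.
Since P_2P_3² = 333 ≥ 164 + 89 = 253, the angle opposite P_2P_3 is not acute, so the smallest enclosing circle has P_2P_3 as diameter.
Centre = midpoint of P_2P_3 = (-1, 5.5), r² = 333/4 = 83.25.
The points at distance exactly r from the centre are P_2, P_3 — 2 points.

2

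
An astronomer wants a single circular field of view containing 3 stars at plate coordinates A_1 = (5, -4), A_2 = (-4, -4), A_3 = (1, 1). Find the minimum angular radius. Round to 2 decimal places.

Side lengths²: A_1A_2² = 81, A_1A_3² = 41, A_2A_3² = 50.
Since A_1A_2² = 81 < 50 + 41 = 91, the triangle is acute, so the smallest enclosing circle is the circumcircle.
Circumcentre = (0.5, -3.5), r² = 20.5.
r = √(20.5) ≈ 4.53.

4.53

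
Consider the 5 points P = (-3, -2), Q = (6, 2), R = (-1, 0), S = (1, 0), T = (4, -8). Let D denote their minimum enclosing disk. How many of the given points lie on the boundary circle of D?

The minimum enclosing circle is determined by three boundary points: P, Q, T.
Their circumcentre is (215/82, -207/82) with r² = 107185/3362.
The farthest remaining point R is at distance² 65529/3362 ≤ 107185/3362.
The points at distance exactly r from the centre are P, Q, T — 3 points.

3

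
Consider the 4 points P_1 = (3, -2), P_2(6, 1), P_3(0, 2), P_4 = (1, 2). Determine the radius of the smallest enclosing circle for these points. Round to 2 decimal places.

By Welzl's lemma the MEC is supported by two points (diametrically opposite) or three points (on a circumcircle).
The minimum enclosing circle is determined by three boundary points: P_1, P_2, P_3.
Their circumcentre is (41/14, 15/14) with r² = 925/98.
The farthest remaining point P_4 is at distance² 449/98 ≤ 925/98.
r = √(925/98) ≈ 3.07.

3.07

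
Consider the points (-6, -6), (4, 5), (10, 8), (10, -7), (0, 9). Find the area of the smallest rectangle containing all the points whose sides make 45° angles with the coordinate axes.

390

In coordinates u = x + y, v = x − y the rectangle is axis-aligned; the map (x,y)→(u,v) scales areas by 2.
u-values: -12, 9, 18, 3, 9; range = 18 − (-12) = 30.
v-values: 0, -1, 2, 17, -9; range = 17 − (-9) = 26.
Area = (30 × 26) / 2 = 390.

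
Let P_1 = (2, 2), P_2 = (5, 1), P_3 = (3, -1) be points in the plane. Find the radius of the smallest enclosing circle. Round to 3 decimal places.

Side lengths²: P_1P_2² = 10, P_1P_3² = 10, P_2P_3² = 8.
Since P_1P_3² = 10 < 10 + 8 = 18, the triangle is acute, so the smallest enclosing circle is the circumcircle.
Circumcentre = (3.25, 0.75), r² = 3.125.
r = √(3.125) ≈ 1.768.

1.768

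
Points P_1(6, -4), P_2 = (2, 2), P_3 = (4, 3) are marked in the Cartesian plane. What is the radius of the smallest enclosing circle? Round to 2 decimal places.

Side lengths²: P_1P_2² = 52, P_1P_3² = 53, P_2P_3² = 5.
Since P_1P_3² = 53 < 52 + 5 = 57, the triangle is acute, so the smallest enclosing circle is the circumcircle.
Circumcentre = (4.5625, -0.625), r² = 13.45703125.
r = √(13.45703125) ≈ 3.67.

3.67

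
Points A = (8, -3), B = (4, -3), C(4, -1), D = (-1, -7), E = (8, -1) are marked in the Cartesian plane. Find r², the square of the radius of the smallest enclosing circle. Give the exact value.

29.25

A smallest enclosing disk is always determined by at most three of the input points on its boundary.
The farthest pair is D–E with squared distance 117. The circle on this segment as diameter has centre (3.5, -4) and r² = 117/4 = 29.25.
Check A: distance² to centre = 21.25 ≤ 29.25, so it lies inside.
All remaining points lie in this disk, and no smaller disk contains both endpoints, so this is the minimum enclosing circle.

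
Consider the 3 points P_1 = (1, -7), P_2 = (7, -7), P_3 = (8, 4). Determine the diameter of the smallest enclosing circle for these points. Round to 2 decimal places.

13.04

Side lengths²: P_1P_2² = 36, P_1P_3² = 170, P_2P_3² = 122.
Since P_1P_3² = 170 ≥ 122 + 36 = 158, the angle opposite P_1P_3 is not acute, so the smallest enclosing circle has P_1P_3 as diameter.
Centre = midpoint of P_1P_3 = (4.5, -1.5), r² = 170/4 = 42.5.
Diameter = 2r = 2√(42.5) ≈ 13.04.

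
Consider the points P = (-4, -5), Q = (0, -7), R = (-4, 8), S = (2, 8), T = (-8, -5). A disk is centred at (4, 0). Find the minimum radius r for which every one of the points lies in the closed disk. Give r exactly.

13

The required radius is the distance from (4, 0) to the farthest point.
Squared distances: 89, 65, 128, 68, 169.
Maximum is 169, attained at T.
r = √169 = 13.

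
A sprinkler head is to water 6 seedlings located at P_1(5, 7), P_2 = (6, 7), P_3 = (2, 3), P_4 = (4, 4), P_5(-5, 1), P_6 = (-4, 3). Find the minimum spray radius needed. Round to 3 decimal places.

6.265

A smallest enclosing disk is always determined by at most three of the input points on its boundary.
The farthest pair is P_2–P_5 with squared distance 157. The circle on this segment as diameter has centre (0.5, 4) and r² = 157/4 = 39.25.
Check P_1: distance² to centre = 29.25 ≤ 39.25, so it lies inside.
All remaining points lie in this disk, and no smaller disk contains both endpoints, so this is the minimum enclosing circle.
r = √(39.25) ≈ 6.265.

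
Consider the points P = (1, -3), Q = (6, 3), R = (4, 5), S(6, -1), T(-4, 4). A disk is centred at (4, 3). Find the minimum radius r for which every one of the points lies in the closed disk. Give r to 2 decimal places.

The required radius is the distance from (4, 3) to the farthest point.
Squared distances: 45, 4, 4, 20, 65.
Maximum is 65, attained at T.
r = √65 ≈ 8.06.

8.06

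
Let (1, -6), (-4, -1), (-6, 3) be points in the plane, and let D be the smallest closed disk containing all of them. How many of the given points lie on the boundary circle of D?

Call the three points A, B, C in the order given.
Side lengths²: AB² = 50, AC² = 130, BC² = 20.
Since AC² = 130 ≥ 50 + 20 = 70, the angle opposite AC is not acute, so the smallest enclosing circle has AC as diameter.
Centre = midpoint of AC = (-2.5, -1.5), r² = 130/4 = 32.5.
The points at distance exactly r from the centre are (1, -6), (-6, 3) — 2 points.

2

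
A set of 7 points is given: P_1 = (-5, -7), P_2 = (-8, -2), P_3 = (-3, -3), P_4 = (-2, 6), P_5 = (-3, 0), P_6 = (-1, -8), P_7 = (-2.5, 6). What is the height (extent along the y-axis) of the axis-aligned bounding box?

14

max y = 6, min y = -8, so height = 14.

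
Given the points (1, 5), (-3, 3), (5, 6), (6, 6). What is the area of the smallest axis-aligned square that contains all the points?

81

The bounding box has width 9 and height 3.
An axis-aligned square enclosing the set must have side ≥ max(width, height).
So the minimum side is max(9, 3) = 9.
Area = 9² = 81.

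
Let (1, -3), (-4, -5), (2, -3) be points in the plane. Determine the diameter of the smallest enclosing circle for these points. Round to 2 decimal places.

6.32

Call the three points A, B, C in the order given.
Side lengths²: AB² = 29, AC² = 1, BC² = 40.
Since BC² = 40 ≥ 29 + 1 = 30, the angle opposite BC is not acute, so the smallest enclosing circle has BC as diameter.
Centre = midpoint of BC = (-1, -4), r² = 40/4 = 10.
Diameter = 2r = 2√10 ≈ 6.32.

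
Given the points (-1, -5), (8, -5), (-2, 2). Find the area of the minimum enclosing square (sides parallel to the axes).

The bounding box has width 10 and height 7.
An axis-aligned square enclosing the set must have side ≥ max(width, height).
So the minimum side is max(10, 7) = 10.
Area = 10² = 100.

100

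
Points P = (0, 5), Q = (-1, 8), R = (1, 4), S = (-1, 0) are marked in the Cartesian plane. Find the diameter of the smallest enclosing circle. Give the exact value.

8

The farthest pair is Q–S with squared distance 64. The circle on this segment as diameter has centre (-1, 4) and r² = 64/4 = 16.
Check P: distance² to centre = 2 ≤ 16, so it lies inside.
All remaining points lie in this disk, and no smaller disk contains both endpoints, so this is the minimum enclosing circle.
Diameter = 2r = 2√16 = 8.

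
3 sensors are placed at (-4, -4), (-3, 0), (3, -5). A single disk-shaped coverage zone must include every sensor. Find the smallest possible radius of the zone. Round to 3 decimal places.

Call the three points A, B, C in the order given.
Side lengths²: AB² = 17, AC² = 50, BC² = 61.
Since BC² = 61 < 50 + 17 = 67, the triangle is acute, so the smallest enclosing circle is the circumcircle.
Circumcentre = (-15/58, -163/58), r² = 25925/1682.
r = √(25925/1682) ≈ 3.926.

3.926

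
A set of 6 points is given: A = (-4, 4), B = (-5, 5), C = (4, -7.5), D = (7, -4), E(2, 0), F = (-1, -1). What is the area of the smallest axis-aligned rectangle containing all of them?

x ranges over [-5, 7], width 12.
y ranges over [-7.5, 5], height 12.5.
Area = 12 × 12.5 = 150.

150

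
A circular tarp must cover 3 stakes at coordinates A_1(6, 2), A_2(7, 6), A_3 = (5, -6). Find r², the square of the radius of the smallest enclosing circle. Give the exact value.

Side lengths²: A_1A_2² = 17, A_1A_3² = 65, A_2A_3² = 148.
Since A_2A_3² = 148 ≥ 65 + 17 = 82, the angle opposite A_2A_3 is not acute, so the smallest enclosing circle has A_2A_3 as diameter.
Centre = midpoint of A_2A_3 = (6, 0), r² = 148/4 = 37.

37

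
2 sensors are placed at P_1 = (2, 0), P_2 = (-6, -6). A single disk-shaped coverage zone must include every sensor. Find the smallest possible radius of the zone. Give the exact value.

5

The smallest circle enclosing two points has them as diameter endpoints.
Centre = midpoint = (-2, -3); r² = |P_1P_2|²/4 = 100/4 = 25.
r = √25 = 5.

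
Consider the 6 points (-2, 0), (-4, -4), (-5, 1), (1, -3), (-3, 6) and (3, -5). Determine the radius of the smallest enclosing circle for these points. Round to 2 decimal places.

6.26

By Welzl's lemma the MEC is supported by two points (diametrically opposite) or three points (on a circumcircle).
The farthest pair is (-3, 6)–(3, -5) with squared distance 157. The circle on this segment as diameter has centre (0, 0.5) and r² = 157/4 = 39.25.
Check (-2, 0): distance² to centre = 4.25 ≤ 39.25, so it lies inside.
All remaining points lie in this disk, and no smaller disk contains both endpoints, so this is the minimum enclosing circle.
r = √(39.25) ≈ 6.26.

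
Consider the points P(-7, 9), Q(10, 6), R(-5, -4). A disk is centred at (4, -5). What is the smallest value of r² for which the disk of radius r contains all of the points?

The required radius is the distance from (4, -5) to the farthest point.
Squared distances: 317, 157, 82.
Maximum is 317, attained at P.

317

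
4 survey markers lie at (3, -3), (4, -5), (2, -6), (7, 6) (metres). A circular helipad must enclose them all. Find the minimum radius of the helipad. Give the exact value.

6.5

The farthest pair is (2, -6)–(7, 6) with squared distance 169. The circle on this segment as diameter has centre (4.5, 0) and r² = 169/4 = 42.25.
Check (3, -3): distance² to centre = 11.25 ≤ 42.25, so it lies inside.
All remaining points lie in this disk, and no smaller disk contains both endpoints, so this is the minimum enclosing circle.
r = √(42.25) = 6.5.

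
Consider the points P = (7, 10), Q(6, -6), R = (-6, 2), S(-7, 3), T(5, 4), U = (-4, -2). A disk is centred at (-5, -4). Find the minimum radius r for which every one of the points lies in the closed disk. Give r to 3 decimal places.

18.439

The required radius is the distance from (-5, -4) to the farthest point.
Squared distances: 340, 125, 37, 53, 164, 5.
Maximum is 340, attained at P.
r = √340 ≈ 18.439.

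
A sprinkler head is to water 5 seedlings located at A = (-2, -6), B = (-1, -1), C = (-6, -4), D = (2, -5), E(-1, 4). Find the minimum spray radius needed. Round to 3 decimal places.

By Welzl's lemma the MEC is supported by two points (diametrically opposite) or three points (on a circumcircle).
The minimum enclosing circle is determined by three boundary points: C, D, E.
Their circumcentre is (-73/46, -55/46) with r² = 28925/1058.
The farthest remaining point A is at distance² 24601/1058 ≤ 28925/1058.
r = √(28925/1058) ≈ 5.229.

5.229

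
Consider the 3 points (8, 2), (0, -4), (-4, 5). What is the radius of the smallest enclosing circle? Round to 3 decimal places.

6.345

Call the three points A, B, C in the order given.
Side lengths²: AB² = 100, AC² = 153, BC² = 97.
Since AC² = 153 < 100 + 97 = 197, the triangle is acute, so the smallest enclosing circle is the circumcircle.
Circumcentre = (1.65625, 2.125), r² = 40.2587890625.
r = √(40.2587890625) ≈ 6.345.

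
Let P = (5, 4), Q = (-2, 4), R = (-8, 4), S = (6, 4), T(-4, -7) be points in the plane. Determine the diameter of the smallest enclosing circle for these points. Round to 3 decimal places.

15.818

The minimum enclosing circle of a finite set is fixed by two of the points (as a diameter) or three (as a circumcircle).
The minimum enclosing circle is determined by three boundary points: R, S, T.
Their circumcentre is (-1, 7/22) with r² = 30277/484.
The farthest remaining point P is at distance² 23985/484 ≤ 30277/484.
Diameter = 2r = 2√(30277/484) ≈ 15.818.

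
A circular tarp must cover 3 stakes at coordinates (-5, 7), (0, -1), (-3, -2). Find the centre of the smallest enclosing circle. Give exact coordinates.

Call the three points A, B, C in the order given.
Side lengths²: AB² = 89, AC² = 85, BC² = 10.
Since AB² = 89 < 85 + 10 = 95, the triangle is acute, so the smallest enclosing circle is the circumcircle.
Circumcentre = (-169/58, 159/58), r² = 37825/1682.
Centre = (-169/58, 159/58).

(-169/58, 159/58)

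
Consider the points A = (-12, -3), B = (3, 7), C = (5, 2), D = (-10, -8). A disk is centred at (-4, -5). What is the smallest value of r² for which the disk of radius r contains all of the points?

193

The required radius is the distance from (-4, -5) to the farthest point.
Squared distances: 68, 193, 130, 45.
Maximum is 193, attained at B.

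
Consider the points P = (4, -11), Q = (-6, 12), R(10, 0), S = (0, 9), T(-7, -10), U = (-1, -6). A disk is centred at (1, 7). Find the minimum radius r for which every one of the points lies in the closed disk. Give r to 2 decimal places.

18.79

The required radius is the distance from (1, 7) to the farthest point.
Squared distances: 333, 74, 130, 5, 353, 173.
Maximum is 353, attained at T.
r = √353 ≈ 18.79.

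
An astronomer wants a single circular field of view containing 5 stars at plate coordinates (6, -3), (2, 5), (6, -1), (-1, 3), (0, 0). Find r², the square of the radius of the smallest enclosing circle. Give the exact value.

The minimum enclosing circle is determined by three boundary points: (6, -3), (2, 5), (-1, 3).
Their circumcentre is (2.875, 0.4375) with r² = 21.58203125.
The farthest remaining point (6, -1) is at distance² 11.83203125 ≤ 21.58203125.

21.58203125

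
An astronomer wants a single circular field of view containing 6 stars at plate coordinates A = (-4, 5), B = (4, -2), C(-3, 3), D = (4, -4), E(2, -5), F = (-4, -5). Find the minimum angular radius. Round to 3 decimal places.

6.068

The minimum enclosing circle is determined by three boundary points: A, D, F.
Their circumcentre is (-0.5625, 0) with r² = 36.81640625.
The farthest remaining point E is at distance² 31.56640625 ≤ 36.81640625.
r = √(36.81640625) ≈ 6.068.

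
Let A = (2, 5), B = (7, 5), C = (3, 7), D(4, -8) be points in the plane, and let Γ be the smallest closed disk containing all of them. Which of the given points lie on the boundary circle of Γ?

C, D

The minimum enclosing circle of a finite set is fixed by two of the points (as a diameter) or three (as a circumcircle).
The farthest pair is C–D with squared distance 226. The circle on this segment as diameter has centre (3.5, -0.5) and r² = 226/4 = 56.5.
Check A: distance² to centre = 32.5 ≤ 56.5, so it lies inside.
All remaining points lie in this disk, and no smaller disk contains both endpoints, so this is the minimum enclosing circle.
The points at distance exactly r from the centre are C, D — 2 points.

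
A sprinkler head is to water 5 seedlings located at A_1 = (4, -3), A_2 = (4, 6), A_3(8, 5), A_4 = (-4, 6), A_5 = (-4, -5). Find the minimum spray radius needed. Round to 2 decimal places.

By Welzl's lemma the MEC is supported by two points (diametrically opposite) or three points (on a circumcircle).
The minimum enclosing circle is determined by three boundary points: A_3, A_4, A_5.
Their circumcentre is (19/12, 0.5) with r² = 8845/144.
The farthest remaining point A_2 is at distance² 5197/144 ≤ 8845/144.
r = √(8845/144) ≈ 7.84.

7.84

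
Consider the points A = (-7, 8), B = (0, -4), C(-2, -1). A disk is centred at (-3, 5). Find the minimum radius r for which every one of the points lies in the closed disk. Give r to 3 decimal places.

The required radius is the distance from (-3, 5) to the farthest point.
Squared distances: 25, 90, 37.
Maximum is 90, attained at B.
r = √90 ≈ 9.487.

9.487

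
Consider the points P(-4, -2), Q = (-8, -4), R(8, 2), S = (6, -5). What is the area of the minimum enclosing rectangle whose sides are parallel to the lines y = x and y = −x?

In coordinates u = x + y, v = x − y the rectangle is axis-aligned; the map (x,y)→(u,v) scales areas by 2.
u-values: -6, -12, 10, 1; range = 10 − (-12) = 22.
v-values: -2, -4, 6, 11; range = 11 − (-4) = 15.
Area = (22 × 15) / 2 = 165.

165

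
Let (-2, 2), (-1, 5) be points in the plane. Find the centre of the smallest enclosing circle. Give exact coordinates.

The smallest circle enclosing two points has them as diameter endpoints.
Centre = midpoint = (-1.5, 3.5); r² = |(-2, 2)−(-1, 5)|²/4 = 10/4 = 2.5.
Centre = (-1.5, 3.5).

(-1.5, 3.5)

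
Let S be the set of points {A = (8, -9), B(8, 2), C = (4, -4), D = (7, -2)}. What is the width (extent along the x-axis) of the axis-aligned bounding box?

4

max x = 8, min x = 4, so width = 4.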